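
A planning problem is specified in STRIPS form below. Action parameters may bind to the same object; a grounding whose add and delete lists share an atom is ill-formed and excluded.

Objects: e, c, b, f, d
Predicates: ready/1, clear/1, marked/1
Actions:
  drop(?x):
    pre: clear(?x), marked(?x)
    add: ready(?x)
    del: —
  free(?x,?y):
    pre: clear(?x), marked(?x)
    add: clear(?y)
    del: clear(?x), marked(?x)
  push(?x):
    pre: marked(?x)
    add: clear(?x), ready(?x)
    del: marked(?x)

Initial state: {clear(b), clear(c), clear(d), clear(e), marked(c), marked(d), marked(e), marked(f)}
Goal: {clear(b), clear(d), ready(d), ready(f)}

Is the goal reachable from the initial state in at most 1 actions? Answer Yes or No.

1. drop(d)  →  {clear(b), clear(c), clear(d), clear(e), marked(c), marked(d), marked(e), marked(f), ready(d)}
2. push(f)  →  {clear(b), clear(c), clear(d), clear(e), clear(f), marked(c), marked(d), marked(e), ready(d), ready(f)}
optimal plan length = 2; 2 > 1

No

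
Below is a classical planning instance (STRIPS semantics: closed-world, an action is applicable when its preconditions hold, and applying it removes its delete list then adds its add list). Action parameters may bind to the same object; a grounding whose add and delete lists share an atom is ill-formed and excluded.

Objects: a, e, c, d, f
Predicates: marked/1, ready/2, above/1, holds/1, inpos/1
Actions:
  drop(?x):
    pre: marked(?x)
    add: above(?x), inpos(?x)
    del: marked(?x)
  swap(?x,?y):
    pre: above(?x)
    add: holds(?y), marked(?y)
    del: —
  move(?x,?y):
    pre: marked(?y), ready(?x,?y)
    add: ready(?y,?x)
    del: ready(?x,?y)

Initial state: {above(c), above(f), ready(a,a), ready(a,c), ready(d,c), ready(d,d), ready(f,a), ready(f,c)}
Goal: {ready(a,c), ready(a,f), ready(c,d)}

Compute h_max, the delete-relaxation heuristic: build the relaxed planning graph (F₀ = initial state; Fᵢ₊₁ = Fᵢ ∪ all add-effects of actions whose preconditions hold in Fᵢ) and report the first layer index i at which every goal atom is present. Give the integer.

F0 = init (8 atoms)
F1 = F0 ∪ {holds(a), holds(c), holds(d), holds(e), holds(f), marked(a), marked(c), marked(d), marked(e), marked(f)}  (18 atoms)
F2 = F1 ∪ {above(a), above(d), above(e), inpos(a), inpos(c), inpos(d), inpos(e), inpos(f), ready(a,f), ready(c,a), ready(c,d), ready(c,f)}  (30 atoms)
goal ⊆ F2  ⇒  h_max = 2

2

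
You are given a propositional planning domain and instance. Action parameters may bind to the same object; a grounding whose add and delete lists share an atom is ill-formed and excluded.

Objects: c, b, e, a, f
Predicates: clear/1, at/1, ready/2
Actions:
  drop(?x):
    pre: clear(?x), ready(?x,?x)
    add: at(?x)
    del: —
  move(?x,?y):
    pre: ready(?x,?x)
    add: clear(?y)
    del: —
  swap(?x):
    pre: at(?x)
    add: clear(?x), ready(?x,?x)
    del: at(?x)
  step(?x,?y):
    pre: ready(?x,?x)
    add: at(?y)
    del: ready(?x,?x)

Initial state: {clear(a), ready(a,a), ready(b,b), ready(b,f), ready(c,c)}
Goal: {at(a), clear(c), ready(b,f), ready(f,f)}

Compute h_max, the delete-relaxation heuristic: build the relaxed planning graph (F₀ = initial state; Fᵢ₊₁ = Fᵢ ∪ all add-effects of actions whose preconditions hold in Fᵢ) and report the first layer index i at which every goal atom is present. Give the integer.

F0 = init (5 atoms)
F1 = F0 ∪ {at(a), at(b), at(c), at(e), at(f), clear(b), clear(c), clear(e), clear(f)}  (14 atoms)
F2 = F1 ∪ {ready(e,e), ready(f,f)}  (16 atoms)
goal ⊆ F2  ⇒  h_max = 2

2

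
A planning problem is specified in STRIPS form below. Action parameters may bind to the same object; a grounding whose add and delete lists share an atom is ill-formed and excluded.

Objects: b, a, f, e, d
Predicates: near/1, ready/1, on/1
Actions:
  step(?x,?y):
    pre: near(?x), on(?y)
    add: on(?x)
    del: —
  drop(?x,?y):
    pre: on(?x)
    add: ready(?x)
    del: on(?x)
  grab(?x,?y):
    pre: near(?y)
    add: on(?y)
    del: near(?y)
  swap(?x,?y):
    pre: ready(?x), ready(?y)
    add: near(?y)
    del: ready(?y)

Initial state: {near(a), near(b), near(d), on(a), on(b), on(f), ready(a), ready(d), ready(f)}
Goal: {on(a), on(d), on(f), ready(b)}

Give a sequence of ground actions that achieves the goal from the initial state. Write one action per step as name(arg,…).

step(d,b); drop(b,b)

1. step(d,b)  →  {near(a), near(b), near(d), on(a), on(b), on(d), on(f), ready(a), ready(d), ready(f)}
2. drop(b,b)  →  {near(a), near(b), near(d), on(a), on(d), on(f), ready(a), ready(b), ready(d), ready(f)}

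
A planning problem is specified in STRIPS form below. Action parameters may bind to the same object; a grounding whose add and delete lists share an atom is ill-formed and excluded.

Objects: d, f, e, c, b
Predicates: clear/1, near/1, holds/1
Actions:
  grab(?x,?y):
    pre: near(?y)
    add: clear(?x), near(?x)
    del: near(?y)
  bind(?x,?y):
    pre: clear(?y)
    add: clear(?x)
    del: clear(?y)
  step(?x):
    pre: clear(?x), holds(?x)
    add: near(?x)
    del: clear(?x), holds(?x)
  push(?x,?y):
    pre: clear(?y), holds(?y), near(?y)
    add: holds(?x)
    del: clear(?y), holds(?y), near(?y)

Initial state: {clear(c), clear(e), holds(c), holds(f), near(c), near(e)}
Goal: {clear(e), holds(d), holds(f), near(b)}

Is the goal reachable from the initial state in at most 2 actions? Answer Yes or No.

1. grab(b,e)  →  {clear(b), clear(c), clear(e), holds(c), holds(f), near(b), near(c)}
2. push(d,c)  →  {clear(b), clear(e), holds(d), holds(f), near(b)}
optimal plan length = 2; 2 ≤ 2

Yes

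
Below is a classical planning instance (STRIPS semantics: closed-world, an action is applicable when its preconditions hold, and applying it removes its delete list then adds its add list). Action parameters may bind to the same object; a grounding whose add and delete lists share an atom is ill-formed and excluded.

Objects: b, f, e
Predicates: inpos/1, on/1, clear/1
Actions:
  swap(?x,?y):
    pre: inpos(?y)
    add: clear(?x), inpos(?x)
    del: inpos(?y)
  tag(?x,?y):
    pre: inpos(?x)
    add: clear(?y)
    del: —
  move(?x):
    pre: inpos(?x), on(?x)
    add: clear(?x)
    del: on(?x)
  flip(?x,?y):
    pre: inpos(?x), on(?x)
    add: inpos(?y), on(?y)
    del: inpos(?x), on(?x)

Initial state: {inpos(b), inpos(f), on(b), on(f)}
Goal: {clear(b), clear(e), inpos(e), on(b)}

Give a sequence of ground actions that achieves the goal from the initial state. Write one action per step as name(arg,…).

swap(b,f); swap(e,b)

1. swap(b,f)  →  {clear(b), inpos(b), on(b), on(f)}
2. swap(e,b)  →  {clear(b), clear(e), inpos(e), on(b), on(f)}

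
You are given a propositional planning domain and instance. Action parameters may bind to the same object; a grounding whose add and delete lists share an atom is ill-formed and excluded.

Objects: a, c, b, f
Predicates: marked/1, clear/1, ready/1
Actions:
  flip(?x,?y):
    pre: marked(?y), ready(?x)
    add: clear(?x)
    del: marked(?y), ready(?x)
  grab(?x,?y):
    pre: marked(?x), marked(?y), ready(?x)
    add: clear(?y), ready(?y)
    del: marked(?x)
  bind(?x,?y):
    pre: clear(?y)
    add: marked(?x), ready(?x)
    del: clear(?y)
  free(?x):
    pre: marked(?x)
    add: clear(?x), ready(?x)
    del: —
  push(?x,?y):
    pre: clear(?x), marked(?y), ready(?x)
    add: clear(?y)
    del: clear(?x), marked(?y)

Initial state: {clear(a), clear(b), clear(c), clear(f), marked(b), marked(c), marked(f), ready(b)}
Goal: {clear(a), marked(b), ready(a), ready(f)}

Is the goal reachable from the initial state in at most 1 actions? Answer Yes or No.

No

1. bind(a,c)  →  {clear(a), clear(b), clear(f), marked(a), marked(b), marked(c), marked(f), ready(a), ready(b)}
2. grab(a,f)  →  {clear(a), clear(b), clear(f), marked(b), marked(c), marked(f), ready(a), ready(b), ready(f)}
optimal plan length = 2; 2 > 1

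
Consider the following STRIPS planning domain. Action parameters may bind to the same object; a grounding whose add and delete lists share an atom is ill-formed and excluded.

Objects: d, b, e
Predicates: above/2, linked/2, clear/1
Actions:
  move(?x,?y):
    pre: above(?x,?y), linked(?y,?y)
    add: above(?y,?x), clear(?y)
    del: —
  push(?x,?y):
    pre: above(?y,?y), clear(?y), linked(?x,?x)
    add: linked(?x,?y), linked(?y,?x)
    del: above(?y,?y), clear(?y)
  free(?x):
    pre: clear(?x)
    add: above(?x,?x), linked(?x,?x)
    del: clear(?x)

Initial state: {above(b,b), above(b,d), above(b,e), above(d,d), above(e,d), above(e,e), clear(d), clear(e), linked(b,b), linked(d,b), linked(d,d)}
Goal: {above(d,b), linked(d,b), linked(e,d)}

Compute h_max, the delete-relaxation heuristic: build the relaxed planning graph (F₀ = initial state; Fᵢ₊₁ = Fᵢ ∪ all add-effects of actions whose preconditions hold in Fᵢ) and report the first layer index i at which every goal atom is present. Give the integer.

1

F0 = init (11 atoms)
F1 = F0 ∪ {above(d,b), above(d,e), clear(b), linked(b,d), linked(b,e), linked(d,e), linked(e,b), linked(e,d), linked(e,e)}  (20 atoms)
goal ⊆ F1  ⇒  h_max = 1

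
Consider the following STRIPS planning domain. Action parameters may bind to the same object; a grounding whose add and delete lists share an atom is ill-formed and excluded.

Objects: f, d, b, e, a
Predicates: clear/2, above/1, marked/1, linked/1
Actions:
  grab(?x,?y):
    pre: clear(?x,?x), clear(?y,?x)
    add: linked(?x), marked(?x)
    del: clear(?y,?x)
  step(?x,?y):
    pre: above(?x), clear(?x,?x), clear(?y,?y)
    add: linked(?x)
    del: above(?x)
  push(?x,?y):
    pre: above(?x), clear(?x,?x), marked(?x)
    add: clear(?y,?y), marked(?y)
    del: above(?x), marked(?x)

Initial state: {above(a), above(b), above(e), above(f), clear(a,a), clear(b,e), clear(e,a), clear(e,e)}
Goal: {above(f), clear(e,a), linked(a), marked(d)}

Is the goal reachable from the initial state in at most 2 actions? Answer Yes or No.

No

1. grab(e,b)  →  {above(a), above(b), above(e), above(f), clear(a,a), clear(e,a), clear(e,e), linked(e), marked(e)}
2. grab(a,a)  →  {above(a), above(b), above(e), above(f), clear(e,a), clear(e,e), linked(a), linked(e), marked(a), marked(e)}
3. push(e,d)  →  {above(a), above(b), above(f), clear(d,d), clear(e,a), clear(e,e), linked(a), linked(e), marked(a), marked(d)}
optimal plan length = 3; 3 > 2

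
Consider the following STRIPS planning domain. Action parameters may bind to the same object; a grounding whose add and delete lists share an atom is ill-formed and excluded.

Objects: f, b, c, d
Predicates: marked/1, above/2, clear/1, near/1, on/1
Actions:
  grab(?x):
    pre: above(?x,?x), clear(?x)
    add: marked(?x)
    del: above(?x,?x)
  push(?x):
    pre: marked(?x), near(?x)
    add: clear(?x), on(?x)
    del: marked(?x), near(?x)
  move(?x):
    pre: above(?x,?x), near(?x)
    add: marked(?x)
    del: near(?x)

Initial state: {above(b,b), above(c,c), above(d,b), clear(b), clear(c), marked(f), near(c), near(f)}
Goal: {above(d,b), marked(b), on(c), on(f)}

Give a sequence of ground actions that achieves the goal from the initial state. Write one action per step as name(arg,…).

1. grab(b)  →  {above(c,c), above(d,b), clear(b), clear(c), marked(b), marked(f), near(c), near(f)}
2. grab(c)  →  {above(d,b), clear(b), clear(c), marked(b), marked(c), marked(f), near(c), near(f)}
3. push(f)  →  {above(d,b), clear(b), clear(c), clear(f), marked(b), marked(c), near(c), on(f)}
4. push(c)  →  {above(d,b), clear(b), clear(c), clear(f), marked(b), on(c), on(f)}

grab(b); grab(c); push(f); push(c)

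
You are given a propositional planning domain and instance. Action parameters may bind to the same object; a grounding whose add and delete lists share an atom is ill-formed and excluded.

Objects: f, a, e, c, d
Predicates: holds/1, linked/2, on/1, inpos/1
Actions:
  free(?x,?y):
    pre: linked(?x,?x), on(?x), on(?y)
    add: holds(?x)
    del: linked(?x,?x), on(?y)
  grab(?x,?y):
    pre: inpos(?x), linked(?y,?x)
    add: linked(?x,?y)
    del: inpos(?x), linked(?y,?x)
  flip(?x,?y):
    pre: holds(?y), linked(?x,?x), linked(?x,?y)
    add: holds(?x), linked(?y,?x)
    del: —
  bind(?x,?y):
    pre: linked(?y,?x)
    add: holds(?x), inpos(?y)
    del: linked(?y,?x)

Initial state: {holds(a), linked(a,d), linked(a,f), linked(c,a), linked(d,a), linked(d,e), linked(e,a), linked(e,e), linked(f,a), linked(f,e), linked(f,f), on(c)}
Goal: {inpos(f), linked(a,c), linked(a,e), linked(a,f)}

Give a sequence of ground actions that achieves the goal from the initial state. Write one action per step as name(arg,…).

flip(e,a); bind(f,f); bind(d,a); grab(a,c)

1. flip(e,a)  →  {holds(a), holds(e), linked(a,d), linked(a,e), linked(a,f), linked(c,a), linked(d,a), linked(d,e), linked(e,a), linked(e,e), linked(f,a), linked(f,e), linked(f,f), on(c)}
2. bind(f,f)  →  {holds(a), holds(e), holds(f), inpos(f), linked(a,d), linked(a,e), linked(a,f), linked(c,a), linked(d,a), linked(d,e), linked(e,a), linked(e,e), linked(f,a), linked(f,e), on(c)}
3. bind(d,a)  →  {holds(a), holds(d), holds(e), holds(f), inpos(a), inpos(f), linked(a,e), linked(a,f), linked(c,a), linked(d,a), linked(d,e), linked(e,a), linked(e,e), linked(f,a), linked(f,e), on(c)}
4. grab(a,c)  →  {holds(a), holds(d), holds(e), holds(f), inpos(f), linked(a,c), linked(a,e), linked(a,f), linked(d,a), linked(d,e), linked(e,a), linked(e,e), linked(f,a), linked(f,e), on(c)}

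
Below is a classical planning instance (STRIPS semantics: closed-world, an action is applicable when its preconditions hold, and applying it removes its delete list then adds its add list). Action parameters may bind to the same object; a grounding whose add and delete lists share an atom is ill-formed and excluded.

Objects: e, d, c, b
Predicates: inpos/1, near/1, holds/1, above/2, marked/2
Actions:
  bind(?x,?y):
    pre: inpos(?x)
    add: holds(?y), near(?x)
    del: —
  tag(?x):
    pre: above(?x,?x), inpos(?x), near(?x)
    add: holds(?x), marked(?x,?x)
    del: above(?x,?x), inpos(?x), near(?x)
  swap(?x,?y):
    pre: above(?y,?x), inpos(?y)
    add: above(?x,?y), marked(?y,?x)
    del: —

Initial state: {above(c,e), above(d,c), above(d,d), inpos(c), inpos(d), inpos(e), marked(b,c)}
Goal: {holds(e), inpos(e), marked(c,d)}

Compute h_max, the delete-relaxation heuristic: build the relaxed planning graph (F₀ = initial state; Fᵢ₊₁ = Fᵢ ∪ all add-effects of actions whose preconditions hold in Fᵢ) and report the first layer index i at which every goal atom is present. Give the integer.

F0 = init (7 atoms)
F1 = F0 ∪ {above(c,d), above(e,c), holds(b), holds(c), holds(d), holds(e), marked(c,e), marked(d,c), marked(d,d), near(c), near(d), near(e)}  (19 atoms)
F2 = F1 ∪ {marked(c,d), marked(e,c)}  (21 atoms)
goal ⊆ F2  ⇒  h_max = 2

2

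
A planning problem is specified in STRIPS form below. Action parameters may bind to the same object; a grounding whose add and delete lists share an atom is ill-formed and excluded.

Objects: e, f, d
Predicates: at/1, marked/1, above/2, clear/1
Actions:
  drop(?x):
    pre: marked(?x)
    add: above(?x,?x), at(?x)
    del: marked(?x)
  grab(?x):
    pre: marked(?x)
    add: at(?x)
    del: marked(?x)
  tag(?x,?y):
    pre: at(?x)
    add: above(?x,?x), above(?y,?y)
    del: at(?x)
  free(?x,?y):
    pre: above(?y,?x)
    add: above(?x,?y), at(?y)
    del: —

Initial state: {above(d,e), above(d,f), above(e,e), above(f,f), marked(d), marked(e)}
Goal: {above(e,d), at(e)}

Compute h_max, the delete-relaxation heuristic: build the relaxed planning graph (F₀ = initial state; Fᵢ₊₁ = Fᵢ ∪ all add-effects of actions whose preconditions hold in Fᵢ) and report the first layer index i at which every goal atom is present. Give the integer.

F0 = init (6 atoms)
F1 = F0 ∪ {above(d,d), above(e,d), above(f,d), at(d), at(e), at(f)}  (12 atoms)
goal ⊆ F1  ⇒  h_max = 1

1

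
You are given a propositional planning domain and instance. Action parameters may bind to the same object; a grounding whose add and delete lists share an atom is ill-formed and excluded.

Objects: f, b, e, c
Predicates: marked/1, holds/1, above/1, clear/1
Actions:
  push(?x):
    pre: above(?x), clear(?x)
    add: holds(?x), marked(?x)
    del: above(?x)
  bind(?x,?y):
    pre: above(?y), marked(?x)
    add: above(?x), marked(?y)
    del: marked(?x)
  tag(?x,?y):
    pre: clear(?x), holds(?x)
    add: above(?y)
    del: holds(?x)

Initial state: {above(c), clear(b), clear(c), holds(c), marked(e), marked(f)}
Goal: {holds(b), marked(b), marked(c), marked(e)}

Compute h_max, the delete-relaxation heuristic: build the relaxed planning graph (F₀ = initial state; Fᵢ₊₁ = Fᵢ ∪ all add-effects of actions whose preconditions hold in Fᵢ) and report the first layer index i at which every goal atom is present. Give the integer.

F0 = init (6 atoms)
F1 = F0 ∪ {above(b), above(e), above(f), marked(c)}  (10 atoms)
F2 = F1 ∪ {holds(b), marked(b)}  (12 atoms)
goal ⊆ F2  ⇒  h_max = 2

2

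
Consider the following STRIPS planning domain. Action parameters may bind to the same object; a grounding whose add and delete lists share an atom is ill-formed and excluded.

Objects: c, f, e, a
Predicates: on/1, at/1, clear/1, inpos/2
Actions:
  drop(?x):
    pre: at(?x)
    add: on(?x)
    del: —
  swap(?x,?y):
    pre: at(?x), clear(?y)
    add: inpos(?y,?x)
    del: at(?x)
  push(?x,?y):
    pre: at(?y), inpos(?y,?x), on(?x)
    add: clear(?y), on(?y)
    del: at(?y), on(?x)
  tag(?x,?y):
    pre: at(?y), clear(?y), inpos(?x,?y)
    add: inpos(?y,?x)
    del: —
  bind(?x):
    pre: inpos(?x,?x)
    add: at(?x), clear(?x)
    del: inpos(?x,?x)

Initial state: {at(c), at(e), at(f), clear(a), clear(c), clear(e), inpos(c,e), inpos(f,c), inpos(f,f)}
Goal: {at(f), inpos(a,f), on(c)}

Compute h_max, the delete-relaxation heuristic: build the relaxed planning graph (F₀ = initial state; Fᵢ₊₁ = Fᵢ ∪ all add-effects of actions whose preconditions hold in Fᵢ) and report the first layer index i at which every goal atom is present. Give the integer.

F0 = init (9 atoms)
F1 = F0 ∪ {clear(f), inpos(a,c), inpos(a,e), inpos(a,f), inpos(c,c), inpos(c,f), inpos(e,c), inpos(e,e), inpos(e,f), on(c), on(e), on(f)}  (21 atoms)
goal ⊆ F1  ⇒  h_max = 1

1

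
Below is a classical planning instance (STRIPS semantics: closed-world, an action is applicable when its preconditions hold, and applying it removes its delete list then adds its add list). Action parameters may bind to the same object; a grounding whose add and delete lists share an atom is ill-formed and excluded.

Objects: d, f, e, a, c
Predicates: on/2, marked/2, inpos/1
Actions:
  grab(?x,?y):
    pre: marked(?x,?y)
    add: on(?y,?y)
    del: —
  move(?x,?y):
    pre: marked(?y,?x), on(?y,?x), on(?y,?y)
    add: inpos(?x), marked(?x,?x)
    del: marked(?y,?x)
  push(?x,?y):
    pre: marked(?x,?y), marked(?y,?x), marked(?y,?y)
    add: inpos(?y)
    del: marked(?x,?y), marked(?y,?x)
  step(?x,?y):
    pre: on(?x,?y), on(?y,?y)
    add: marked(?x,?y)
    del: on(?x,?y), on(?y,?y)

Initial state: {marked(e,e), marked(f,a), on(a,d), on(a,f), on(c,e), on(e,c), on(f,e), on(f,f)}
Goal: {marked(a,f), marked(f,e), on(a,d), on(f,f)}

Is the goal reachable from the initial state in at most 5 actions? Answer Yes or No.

Yes

1. grab(e,e)  →  {marked(e,e), marked(f,a), on(a,d), on(a,f), on(c,e), on(e,c), on(e,e), on(f,e), on(f,f)}
2. step(f,e)  →  {marked(e,e), marked(f,a), marked(f,e), on(a,d), on(a,f), on(c,e), on(e,c), on(f,f)}
3. step(a,f)  →  {marked(a,f), marked(e,e), marked(f,a), marked(f,e), on(a,d), on(c,e), on(e,c)}
4. grab(a,f)  →  {marked(a,f), marked(e,e), marked(f,a), marked(f,e), on(a,d), on(c,e), on(e,c), on(f,f)}
optimal plan length = 4; 4 ≤ 5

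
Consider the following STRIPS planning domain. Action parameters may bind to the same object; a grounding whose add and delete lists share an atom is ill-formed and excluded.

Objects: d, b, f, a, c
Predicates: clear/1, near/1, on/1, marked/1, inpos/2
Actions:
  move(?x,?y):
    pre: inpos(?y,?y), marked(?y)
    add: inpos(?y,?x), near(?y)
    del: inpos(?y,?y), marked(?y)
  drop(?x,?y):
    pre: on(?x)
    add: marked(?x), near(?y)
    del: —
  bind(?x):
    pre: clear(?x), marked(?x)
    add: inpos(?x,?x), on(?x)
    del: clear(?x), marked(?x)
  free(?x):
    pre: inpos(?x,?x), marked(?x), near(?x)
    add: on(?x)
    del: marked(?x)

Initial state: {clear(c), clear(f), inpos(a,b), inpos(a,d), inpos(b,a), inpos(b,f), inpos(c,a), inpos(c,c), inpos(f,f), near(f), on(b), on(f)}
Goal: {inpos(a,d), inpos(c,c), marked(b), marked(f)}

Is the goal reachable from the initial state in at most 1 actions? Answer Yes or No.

No

1. drop(b,d)  →  {clear(c), clear(f), inpos(a,b), inpos(a,d), inpos(b,a), inpos(b,f), inpos(c,a), inpos(c,c), inpos(f,f), marked(b), near(d), near(f), on(b), on(f)}
2. drop(f,d)  →  {clear(c), clear(f), inpos(a,b), inpos(a,d), inpos(b,a), inpos(b,f), inpos(c,a), inpos(c,c), inpos(f,f), marked(b), marked(f), near(d), near(f), on(b), on(f)}
optimal plan length = 2; 2 > 1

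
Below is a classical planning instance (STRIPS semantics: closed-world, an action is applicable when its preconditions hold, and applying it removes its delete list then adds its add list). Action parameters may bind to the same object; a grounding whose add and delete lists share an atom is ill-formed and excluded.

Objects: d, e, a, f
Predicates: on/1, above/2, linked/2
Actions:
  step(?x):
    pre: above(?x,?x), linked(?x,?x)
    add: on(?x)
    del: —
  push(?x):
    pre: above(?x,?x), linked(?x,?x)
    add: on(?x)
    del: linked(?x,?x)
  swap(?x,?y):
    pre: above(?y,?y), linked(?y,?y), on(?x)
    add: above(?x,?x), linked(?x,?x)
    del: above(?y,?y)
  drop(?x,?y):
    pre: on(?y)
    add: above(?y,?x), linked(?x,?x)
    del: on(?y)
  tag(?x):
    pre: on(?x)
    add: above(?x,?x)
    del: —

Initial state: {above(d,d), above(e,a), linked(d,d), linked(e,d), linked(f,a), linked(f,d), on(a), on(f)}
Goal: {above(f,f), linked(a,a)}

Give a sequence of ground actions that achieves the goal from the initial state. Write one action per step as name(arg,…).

1. swap(a,d)  →  {above(a,a), above(e,a), linked(a,a), linked(d,d), linked(e,d), linked(f,a), linked(f,d), on(a), on(f)}
2. swap(f,a)  →  {above(e,a), above(f,f), linked(a,a), linked(d,d), linked(e,d), linked(f,a), linked(f,d), linked(f,f), on(a), on(f)}

swap(a,d); swap(f,a)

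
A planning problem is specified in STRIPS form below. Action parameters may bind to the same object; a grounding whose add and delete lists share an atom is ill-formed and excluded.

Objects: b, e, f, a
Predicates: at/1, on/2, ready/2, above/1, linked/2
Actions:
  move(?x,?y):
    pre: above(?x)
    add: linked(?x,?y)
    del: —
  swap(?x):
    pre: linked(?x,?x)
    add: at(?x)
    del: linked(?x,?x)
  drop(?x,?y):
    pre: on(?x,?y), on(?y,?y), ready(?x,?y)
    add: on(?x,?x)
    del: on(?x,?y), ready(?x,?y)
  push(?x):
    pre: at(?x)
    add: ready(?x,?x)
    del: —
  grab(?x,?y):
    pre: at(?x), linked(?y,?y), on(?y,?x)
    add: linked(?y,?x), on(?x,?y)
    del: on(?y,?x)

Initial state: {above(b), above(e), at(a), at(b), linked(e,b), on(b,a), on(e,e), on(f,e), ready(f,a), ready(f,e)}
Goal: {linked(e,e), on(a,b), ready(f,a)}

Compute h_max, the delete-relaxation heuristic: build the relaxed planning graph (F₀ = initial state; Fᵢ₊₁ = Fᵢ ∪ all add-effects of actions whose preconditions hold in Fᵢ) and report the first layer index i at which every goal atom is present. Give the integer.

F0 = init (10 atoms)
F1 = F0 ∪ {linked(b,a), linked(b,b), linked(b,e), linked(b,f), linked(e,a), linked(e,e), linked(e,f), on(f,f), ready(a,a), ready(b,b)}  (20 atoms)
F2 = F1 ∪ {at(e), on(a,b)}  (22 atoms)
goal ⊆ F2  ⇒  h_max = 2

2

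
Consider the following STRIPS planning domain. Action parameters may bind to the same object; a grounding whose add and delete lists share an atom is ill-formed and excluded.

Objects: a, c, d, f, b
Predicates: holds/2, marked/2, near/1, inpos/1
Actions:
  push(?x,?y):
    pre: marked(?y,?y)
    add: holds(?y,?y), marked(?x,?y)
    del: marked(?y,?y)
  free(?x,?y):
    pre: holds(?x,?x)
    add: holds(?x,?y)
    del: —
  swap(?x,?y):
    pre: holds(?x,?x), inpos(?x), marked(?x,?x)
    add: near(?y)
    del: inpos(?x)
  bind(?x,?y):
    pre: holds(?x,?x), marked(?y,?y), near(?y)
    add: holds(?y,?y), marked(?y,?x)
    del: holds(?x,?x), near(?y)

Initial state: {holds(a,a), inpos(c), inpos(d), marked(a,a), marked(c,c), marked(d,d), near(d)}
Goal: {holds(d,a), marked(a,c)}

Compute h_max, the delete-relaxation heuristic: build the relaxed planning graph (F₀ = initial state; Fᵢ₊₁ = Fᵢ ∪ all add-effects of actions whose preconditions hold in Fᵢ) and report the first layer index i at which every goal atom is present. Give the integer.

2

F0 = init (7 atoms)
F1 = F0 ∪ {holds(a,b), holds(a,c), holds(a,d), holds(a,f), holds(c,c), holds(d,d), marked(a,c), marked(a,d), marked(b,a), marked(b,c), marked(b,d), marked(c,a), marked(c,d), marked(d,a), marked(d,c), marked(f,a), marked(f,c), marked(f,d)}  (25 atoms)
F2 = F1 ∪ {holds(c,a), holds(c,b), holds(c,d), holds(c,f), holds(d,a), holds(d,b), holds(d,c), holds(d,f), near(a), near(b), near(c), near(f)}  (37 atoms)
goal ⊆ F2  ⇒  h_max = 2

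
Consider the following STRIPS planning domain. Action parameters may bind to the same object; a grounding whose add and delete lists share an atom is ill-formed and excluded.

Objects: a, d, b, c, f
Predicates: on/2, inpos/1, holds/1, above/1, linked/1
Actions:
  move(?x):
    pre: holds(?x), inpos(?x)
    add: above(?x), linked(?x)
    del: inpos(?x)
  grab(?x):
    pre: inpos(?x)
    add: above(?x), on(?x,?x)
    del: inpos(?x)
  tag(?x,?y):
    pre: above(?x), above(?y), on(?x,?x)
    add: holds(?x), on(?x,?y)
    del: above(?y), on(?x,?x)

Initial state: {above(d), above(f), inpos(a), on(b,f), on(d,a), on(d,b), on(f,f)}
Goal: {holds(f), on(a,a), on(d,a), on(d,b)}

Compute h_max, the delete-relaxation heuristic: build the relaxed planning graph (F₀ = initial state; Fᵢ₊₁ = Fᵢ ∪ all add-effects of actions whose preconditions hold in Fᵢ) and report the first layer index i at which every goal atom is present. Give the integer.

1

F0 = init (7 atoms)
F1 = F0 ∪ {above(a), holds(f), on(a,a), on(f,d)}  (11 atoms)
goal ⊆ F1  ⇒  h_max = 1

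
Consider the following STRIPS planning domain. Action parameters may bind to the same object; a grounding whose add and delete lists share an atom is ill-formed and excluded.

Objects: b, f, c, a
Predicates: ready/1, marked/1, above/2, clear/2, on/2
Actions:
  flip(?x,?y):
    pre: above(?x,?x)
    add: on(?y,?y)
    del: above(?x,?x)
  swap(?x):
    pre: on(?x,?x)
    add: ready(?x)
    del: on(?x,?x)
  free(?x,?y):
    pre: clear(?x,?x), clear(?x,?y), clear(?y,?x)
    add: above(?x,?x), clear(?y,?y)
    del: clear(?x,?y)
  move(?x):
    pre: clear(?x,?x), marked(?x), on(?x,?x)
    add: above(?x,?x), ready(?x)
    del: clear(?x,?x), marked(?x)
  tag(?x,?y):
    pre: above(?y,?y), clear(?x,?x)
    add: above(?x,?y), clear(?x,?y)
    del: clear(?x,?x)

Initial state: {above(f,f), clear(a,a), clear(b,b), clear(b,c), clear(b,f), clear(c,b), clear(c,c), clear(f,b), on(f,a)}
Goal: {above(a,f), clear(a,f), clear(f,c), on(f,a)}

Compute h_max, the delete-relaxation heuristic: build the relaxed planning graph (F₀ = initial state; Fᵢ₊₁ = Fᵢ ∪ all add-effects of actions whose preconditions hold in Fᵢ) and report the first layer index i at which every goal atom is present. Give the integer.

F0 = init (9 atoms)
F1 = F0 ∪ {above(a,f), above(b,b), above(b,f), above(c,c), above(c,f), clear(a,f), clear(c,f), clear(f,f), on(a,a), on(b,b), on(c,c), on(f,f)}  (21 atoms)
F2 = F1 ∪ {above(a,b), above(a,c), above(b,c), above(c,b), above(f,b), above(f,c), clear(a,b), clear(a,c), clear(f,c), ready(a), ready(b), ready(c), ready(f)}  (34 atoms)
goal ⊆ F2  ⇒  h_max = 2

2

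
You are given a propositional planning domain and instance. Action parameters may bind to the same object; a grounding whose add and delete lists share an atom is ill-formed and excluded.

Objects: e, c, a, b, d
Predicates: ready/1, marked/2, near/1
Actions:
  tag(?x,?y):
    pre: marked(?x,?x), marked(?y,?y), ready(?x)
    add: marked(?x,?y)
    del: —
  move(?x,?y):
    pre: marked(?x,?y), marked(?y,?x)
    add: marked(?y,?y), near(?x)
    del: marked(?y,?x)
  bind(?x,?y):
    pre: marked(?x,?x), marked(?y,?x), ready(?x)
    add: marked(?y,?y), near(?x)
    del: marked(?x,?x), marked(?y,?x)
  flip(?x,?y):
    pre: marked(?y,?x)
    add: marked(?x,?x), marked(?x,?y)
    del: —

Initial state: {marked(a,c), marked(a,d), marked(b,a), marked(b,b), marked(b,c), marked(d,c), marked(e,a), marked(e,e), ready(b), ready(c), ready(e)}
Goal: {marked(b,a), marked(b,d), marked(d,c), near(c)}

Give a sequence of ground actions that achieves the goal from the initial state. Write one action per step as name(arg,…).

flip(c,a); move(c,a); flip(d,a); tag(b,d)

1. flip(c,a)  →  {marked(a,c), marked(a,d), marked(b,a), marked(b,b), marked(b,c), marked(c,a), marked(c,c), marked(d,c), marked(e,a), marked(e,e), ready(b), ready(c), ready(e)}
2. move(c,a)  →  {marked(a,a), marked(a,d), marked(b,a), marked(b,b), marked(b,c), marked(c,a), marked(c,c), marked(d,c), marked(e,a), marked(e,e), near(c), ready(b), ready(c), ready(e)}
3. flip(d,a)  →  {marked(a,a), marked(a,d), marked(b,a), marked(b,b), marked(b,c), marked(c,a), marked(c,c), marked(d,a), marked(d,c), marked(d,d), marked(e,a), marked(e,e), near(c), ready(b), ready(c), ready(e)}
4. tag(b,d)  →  {marked(a,a), marked(a,d), marked(b,a), marked(b,b), marked(b,c), marked(b,d), marked(c,a), marked(c,c), marked(d,a), marked(d,c), marked(d,d), marked(e,a), marked(e,e), near(c), ready(b), ready(c), ready(e)}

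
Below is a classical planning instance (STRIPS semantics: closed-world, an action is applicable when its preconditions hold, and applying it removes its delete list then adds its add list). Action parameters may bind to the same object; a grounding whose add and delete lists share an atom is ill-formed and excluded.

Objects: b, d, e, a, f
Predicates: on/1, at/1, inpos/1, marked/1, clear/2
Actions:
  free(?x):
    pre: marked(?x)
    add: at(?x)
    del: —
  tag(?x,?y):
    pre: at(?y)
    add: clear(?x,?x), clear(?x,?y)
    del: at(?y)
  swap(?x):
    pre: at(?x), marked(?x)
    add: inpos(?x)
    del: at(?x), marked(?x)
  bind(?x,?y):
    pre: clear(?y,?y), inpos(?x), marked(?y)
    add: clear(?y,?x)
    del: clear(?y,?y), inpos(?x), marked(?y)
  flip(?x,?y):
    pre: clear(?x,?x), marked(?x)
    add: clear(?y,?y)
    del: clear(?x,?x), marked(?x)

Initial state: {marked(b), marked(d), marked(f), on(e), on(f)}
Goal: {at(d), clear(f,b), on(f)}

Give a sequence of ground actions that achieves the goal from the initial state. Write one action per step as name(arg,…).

1. free(b)  →  {at(b), marked(b), marked(d), marked(f), on(e), on(f)}
2. free(d)  →  {at(b), at(d), marked(b), marked(d), marked(f), on(e), on(f)}
3. tag(f,b)  →  {at(d), clear(f,b), clear(f,f), marked(b), marked(d), marked(f), on(e), on(f)}

free(b); free(d); tag(f,b)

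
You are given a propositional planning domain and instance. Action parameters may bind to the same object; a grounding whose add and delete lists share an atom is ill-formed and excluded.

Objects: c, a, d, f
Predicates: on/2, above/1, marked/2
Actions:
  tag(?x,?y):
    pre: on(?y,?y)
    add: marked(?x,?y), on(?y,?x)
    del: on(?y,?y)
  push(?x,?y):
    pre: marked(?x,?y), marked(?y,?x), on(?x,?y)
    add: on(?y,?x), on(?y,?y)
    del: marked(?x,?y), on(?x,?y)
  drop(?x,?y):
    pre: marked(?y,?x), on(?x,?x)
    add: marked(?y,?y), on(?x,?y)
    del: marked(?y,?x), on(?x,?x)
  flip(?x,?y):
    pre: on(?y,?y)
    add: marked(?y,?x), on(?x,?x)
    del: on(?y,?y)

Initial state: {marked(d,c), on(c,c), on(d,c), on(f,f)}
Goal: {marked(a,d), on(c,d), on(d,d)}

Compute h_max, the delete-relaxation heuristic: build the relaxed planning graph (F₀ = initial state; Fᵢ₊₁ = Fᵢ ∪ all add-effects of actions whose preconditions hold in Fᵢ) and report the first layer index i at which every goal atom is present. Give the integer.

F0 = init (4 atoms)
F1 = F0 ∪ {marked(a,c), marked(a,f), marked(c,a), marked(c,d), marked(c,f), marked(d,d), marked(d,f), marked(f,a), marked(f,c), marked(f,d), on(a,a), on(c,a), on(c,d), on(c,f), on(d,d), on(f,a), on(f,c), on(f,d)}  (22 atoms)
F2 = F1 ∪ {marked(a,a), marked(a,d), marked(c,c), marked(d,a), marked(f,f), on(a,c), on(a,d), on(a,f), on(d,a), on(d,f)}  (32 atoms)
goal ⊆ F2  ⇒  h_max = 2

2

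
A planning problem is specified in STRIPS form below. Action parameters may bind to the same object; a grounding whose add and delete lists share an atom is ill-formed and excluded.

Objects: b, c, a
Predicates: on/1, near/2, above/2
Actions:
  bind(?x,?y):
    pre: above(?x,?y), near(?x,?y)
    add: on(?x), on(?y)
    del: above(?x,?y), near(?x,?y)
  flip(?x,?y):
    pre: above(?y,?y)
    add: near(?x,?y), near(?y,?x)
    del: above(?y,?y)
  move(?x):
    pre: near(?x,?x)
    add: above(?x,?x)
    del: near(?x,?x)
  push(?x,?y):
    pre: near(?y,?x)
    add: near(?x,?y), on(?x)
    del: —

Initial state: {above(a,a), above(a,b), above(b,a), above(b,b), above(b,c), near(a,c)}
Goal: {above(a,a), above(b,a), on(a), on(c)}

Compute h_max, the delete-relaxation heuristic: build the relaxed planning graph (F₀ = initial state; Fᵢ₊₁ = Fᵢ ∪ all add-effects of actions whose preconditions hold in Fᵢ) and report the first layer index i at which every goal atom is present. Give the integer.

2

F0 = init (6 atoms)
F1 = F0 ∪ {near(a,a), near(a,b), near(b,a), near(b,b), near(b,c), near(c,a), near(c,b), on(c)}  (14 atoms)
F2 = F1 ∪ {on(a), on(b)}  (16 atoms)
goal ⊆ F2  ⇒  h_max = 2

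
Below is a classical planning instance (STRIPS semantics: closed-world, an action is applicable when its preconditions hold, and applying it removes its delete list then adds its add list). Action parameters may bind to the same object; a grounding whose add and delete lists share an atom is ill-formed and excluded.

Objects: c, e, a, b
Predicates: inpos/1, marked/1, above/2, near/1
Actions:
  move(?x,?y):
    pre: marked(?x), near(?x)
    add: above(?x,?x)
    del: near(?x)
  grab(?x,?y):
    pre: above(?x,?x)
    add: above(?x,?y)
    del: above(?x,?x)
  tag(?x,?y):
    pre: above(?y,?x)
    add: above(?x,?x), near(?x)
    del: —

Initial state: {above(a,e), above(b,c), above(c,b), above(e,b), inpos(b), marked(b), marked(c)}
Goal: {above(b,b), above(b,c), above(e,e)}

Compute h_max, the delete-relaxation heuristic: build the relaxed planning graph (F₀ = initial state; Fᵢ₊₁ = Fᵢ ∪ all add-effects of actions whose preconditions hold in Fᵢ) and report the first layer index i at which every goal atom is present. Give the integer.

1

F0 = init (7 atoms)
F1 = F0 ∪ {above(b,b), above(c,c), above(e,e), near(b), near(c), near(e)}  (13 atoms)
goal ⊆ F1  ⇒  h_max = 1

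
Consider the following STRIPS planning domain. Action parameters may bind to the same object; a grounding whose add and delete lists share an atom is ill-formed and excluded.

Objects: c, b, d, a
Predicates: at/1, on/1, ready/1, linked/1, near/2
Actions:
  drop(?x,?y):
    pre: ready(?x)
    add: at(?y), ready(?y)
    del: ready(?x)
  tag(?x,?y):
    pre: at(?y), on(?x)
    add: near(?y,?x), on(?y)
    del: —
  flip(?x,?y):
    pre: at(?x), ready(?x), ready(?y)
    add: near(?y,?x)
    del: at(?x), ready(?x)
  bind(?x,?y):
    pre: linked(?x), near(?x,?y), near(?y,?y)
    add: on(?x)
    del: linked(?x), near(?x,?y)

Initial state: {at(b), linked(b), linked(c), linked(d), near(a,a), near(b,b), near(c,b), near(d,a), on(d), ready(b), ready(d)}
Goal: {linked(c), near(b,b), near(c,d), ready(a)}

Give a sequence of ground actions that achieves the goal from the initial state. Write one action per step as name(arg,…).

1. drop(b,c)  →  {at(b), at(c), linked(b), linked(c), linked(d), near(a,a), near(b,b), near(c,b), near(d,a), on(d), ready(c), ready(d)}
2. drop(c,a)  →  {at(a), at(b), at(c), linked(b), linked(c), linked(d), near(a,a), near(b,b), near(c,b), near(d,a), on(d), ready(a), ready(d)}
3. tag(d,c)  →  {at(a), at(b), at(c), linked(b), linked(c), linked(d), near(a,a), near(b,b), near(c,b), near(c,d), near(d,a), on(c), on(d), ready(a), ready(d)}

drop(b,c); drop(c,a); tag(d,c)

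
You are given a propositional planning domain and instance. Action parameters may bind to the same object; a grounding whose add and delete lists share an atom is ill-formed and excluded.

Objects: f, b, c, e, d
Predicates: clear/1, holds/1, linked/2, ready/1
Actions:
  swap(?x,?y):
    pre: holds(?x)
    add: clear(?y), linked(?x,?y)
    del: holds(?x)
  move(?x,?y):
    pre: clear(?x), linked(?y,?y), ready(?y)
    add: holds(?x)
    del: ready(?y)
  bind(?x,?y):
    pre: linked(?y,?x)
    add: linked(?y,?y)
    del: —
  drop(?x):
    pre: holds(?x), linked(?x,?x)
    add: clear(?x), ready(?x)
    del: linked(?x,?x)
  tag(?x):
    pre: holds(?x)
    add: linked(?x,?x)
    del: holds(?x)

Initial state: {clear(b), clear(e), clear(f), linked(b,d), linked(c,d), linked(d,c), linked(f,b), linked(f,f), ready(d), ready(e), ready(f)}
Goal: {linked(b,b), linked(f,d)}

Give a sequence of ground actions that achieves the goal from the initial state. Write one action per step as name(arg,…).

move(f,f); swap(f,d); bind(d,b)

1. move(f,f)  →  {clear(b), clear(e), clear(f), holds(f), linked(b,d), linked(c,d), linked(d,c), linked(f,b), linked(f,f), ready(d), ready(e)}
2. swap(f,d)  →  {clear(b), clear(d), clear(e), clear(f), linked(b,d), linked(c,d), linked(d,c), linked(f,b), linked(f,d), linked(f,f), ready(d), ready(e)}
3. bind(d,b)  →  {clear(b), clear(d), clear(e), clear(f), linked(b,b), linked(b,d), linked(c,d), linked(d,c), linked(f,b), linked(f,d), linked(f,f), ready(d), ready(e)}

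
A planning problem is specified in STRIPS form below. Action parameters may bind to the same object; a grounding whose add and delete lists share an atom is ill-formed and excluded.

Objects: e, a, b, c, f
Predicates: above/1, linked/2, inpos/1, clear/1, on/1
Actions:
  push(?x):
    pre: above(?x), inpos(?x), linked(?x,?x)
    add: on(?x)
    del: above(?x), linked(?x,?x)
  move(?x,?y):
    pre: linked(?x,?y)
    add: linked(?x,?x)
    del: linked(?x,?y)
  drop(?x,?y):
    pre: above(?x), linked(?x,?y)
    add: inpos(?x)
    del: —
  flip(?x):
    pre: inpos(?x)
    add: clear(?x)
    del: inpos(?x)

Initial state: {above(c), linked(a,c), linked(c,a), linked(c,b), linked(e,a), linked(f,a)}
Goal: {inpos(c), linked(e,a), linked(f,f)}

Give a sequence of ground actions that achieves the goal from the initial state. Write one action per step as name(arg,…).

move(f,a); drop(c,a)

1. move(f,a)  →  {above(c), linked(a,c), linked(c,a), linked(c,b), linked(e,a), linked(f,f)}
2. drop(c,a)  →  {above(c), inpos(c), linked(a,c), linked(c,a), linked(c,b), linked(e,a), linked(f,f)}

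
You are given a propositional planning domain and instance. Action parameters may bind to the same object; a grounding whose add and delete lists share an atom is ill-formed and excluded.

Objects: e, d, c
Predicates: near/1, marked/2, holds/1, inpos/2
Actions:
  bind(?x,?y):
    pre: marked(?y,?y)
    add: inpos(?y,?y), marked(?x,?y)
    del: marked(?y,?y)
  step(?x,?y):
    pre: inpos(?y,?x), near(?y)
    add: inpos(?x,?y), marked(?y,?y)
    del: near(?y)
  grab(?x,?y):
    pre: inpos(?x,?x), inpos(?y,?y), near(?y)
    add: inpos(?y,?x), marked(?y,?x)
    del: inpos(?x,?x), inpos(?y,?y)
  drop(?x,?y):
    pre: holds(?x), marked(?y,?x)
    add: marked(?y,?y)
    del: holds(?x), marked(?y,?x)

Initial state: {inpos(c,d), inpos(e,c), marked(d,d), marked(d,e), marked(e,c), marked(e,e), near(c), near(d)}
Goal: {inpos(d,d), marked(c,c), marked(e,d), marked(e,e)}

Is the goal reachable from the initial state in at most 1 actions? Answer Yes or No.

No

1. bind(e,d)  →  {inpos(c,d), inpos(d,d), inpos(e,c), marked(d,e), marked(e,c), marked(e,d), marked(e,e), near(c), near(d)}
2. step(d,c)  →  {inpos(c,d), inpos(d,c), inpos(d,d), inpos(e,c), marked(c,c), marked(d,e), marked(e,c), marked(e,d), marked(e,e), near(d)}
optimal plan length = 2; 2 > 1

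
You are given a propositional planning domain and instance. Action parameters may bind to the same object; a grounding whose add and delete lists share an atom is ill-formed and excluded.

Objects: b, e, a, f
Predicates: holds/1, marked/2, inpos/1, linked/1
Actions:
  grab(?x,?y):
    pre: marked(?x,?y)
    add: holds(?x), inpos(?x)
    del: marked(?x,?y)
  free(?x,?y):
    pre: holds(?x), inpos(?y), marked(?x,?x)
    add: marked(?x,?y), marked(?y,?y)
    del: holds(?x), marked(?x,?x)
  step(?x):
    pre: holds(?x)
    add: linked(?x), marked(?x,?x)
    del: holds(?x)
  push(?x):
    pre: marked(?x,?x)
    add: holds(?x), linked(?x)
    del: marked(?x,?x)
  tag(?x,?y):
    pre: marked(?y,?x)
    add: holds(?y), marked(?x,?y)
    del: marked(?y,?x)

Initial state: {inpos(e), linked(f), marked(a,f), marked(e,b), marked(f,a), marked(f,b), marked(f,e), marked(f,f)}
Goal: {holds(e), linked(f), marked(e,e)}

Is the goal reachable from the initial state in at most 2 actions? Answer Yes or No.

1. grab(e,b)  →  {holds(e), inpos(e), linked(f), marked(a,f), marked(f,a), marked(f,b), marked(f,e), marked(f,f)}
2. grab(f,b)  →  {holds(e), holds(f), inpos(e), inpos(f), linked(f), marked(a,f), marked(f,a), marked(f,e), marked(f,f)}
3. free(f,e)  →  {holds(e), inpos(e), inpos(f), linked(f), marked(a,f), marked(e,e), marked(f,a), marked(f,e)}
optimal plan length = 3; 3 > 2

No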